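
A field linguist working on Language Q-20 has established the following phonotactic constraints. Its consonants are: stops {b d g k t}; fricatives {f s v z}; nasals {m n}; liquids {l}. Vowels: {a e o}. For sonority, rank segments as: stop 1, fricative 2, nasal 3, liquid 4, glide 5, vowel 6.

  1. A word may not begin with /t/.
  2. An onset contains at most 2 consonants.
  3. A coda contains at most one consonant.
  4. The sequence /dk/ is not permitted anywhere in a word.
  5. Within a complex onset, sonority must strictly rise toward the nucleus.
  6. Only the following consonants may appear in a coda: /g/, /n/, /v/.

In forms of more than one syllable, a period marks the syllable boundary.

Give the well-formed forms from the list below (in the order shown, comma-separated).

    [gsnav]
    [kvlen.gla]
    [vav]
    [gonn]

[vav]

[gsnav] — violates constraint 2: syllable 1 onset /gsn/ has 3 consonants (> 2) → ill-formed
[kvlen.gla] — violates constraint 2: syllable 1 onset /kvl/ has 3 consonants (> 2) → ill-formed
[vav] — σ1 onset /v/, coda /v/ ok → well-formed
[gonn] — violates constraint 3: syllable 1 coda /nn/ has 2 consonants (> 1) → ill-formed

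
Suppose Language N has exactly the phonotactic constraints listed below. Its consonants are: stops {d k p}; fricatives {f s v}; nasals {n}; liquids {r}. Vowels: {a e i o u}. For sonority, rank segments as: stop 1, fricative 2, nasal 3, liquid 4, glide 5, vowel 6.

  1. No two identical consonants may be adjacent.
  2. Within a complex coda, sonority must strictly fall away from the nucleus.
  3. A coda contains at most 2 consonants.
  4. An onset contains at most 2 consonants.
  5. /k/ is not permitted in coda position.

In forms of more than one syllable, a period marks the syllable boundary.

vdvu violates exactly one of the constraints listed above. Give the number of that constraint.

vdvu: syllable 1 onset /vdv/ has 3 consonants (> 2).
This is a violation of constraint 4: "An onset contains at most 2 consonants."
The remaining constraints (1, 2, 3, 5) are satisfied.

4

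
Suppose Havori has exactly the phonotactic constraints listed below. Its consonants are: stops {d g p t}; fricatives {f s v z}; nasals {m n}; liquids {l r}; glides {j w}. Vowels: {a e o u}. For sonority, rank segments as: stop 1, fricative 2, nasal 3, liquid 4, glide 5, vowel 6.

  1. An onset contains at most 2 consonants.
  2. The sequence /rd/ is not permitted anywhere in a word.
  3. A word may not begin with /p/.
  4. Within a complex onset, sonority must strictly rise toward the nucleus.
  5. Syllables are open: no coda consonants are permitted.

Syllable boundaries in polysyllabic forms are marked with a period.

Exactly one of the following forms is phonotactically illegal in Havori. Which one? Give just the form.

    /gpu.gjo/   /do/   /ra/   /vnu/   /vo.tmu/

/gpu.gjo/ — violates constraint 4: syllable 1 onset /gp/: /g/ (stop, 1) → /p/ (stop, 1) does not rise → phonotactically illegal
/do/ — σ1 onset /d/, coda /∅/ ok → phonotactically legal
/ra/ — σ1 onset /r/, coda /∅/ ok → phonotactically legal
/vnu/ — σ1 onset /vn/ (2→3 rises), coda /∅/ ok → phonotactically legal
/vo.tmu/ — σ1 onset /v/, coda /∅/ ok; σ2 onset /tm/ (1→3 rises), coda /∅/ ok → phonotactically legal

/gpu.gjo/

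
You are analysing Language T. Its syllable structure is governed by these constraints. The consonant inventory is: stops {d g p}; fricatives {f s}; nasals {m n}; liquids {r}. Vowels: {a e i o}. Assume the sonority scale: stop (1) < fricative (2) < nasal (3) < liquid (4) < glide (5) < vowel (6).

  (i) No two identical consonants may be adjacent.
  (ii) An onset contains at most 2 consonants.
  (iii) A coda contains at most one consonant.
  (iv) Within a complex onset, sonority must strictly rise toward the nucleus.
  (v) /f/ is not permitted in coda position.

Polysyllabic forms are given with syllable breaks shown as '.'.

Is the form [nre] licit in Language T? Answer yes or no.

[nre] — σ1 onset /nr/ (3→4 rises), coda /∅/ ok → licit

yes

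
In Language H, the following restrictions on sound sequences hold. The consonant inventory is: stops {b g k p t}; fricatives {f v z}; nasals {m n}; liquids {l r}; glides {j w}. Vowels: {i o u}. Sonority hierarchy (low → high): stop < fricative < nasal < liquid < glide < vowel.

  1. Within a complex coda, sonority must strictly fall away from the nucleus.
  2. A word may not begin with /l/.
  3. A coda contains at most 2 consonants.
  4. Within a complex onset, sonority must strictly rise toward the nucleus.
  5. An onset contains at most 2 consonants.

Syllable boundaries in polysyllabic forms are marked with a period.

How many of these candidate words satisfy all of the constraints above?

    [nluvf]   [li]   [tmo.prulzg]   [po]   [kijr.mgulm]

1

[nluvf] — violates constraint 1: syllable 1 coda /vf/: /v/ (fricative, 2) → /f/ (fricative, 2) does not fall → phonotactically illegal
[li] — violates constraint 2: word begins with /l/ → phonotactically illegal
[tmo.prulzg] — violates constraint 3: syllable 2 coda /lzg/ has 3 consonants (> 2) → phonotactically illegal
[po] — σ1 onset /p/, coda /∅/ ok → phonotactically legal
[kijr.mgulm] — violates constraint 4: syllable 2 onset /mg/: /m/ (nasal, 3) → /g/ (stop, 1) does not rise → phonotactically illegal
Phonotactically legal: [po] → 1.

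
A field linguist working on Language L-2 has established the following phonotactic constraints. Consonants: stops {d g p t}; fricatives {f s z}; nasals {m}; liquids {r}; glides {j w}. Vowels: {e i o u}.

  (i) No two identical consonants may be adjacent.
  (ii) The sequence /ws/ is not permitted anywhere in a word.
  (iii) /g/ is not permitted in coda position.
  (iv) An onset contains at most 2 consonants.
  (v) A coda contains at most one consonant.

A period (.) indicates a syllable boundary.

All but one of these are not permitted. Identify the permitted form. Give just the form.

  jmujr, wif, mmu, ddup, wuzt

wif

jmujr — violates constraint (v): syllable 1 coda /jr/ has 2 consonants (> 1) → not permitted
wif — σ1 onset /w/, coda /f/ ok → permitted
mmu — violates constraint (i): adjacent identical consonants /mm/ → not permitted
ddup — violates constraint (i): adjacent identical consonants /dd/ → not permitted
wuzt — violates constraint (v): syllable 1 coda /zt/ has 2 consonants (> 1) → not permitted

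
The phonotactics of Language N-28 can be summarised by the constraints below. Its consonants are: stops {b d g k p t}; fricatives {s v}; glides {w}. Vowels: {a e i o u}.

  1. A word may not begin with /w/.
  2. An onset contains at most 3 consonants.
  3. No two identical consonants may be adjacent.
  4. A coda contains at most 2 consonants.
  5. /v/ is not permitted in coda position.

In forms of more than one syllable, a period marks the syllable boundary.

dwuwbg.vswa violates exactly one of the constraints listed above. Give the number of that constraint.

4

dwuwbg.vswa: syllable 1 coda /wbg/ has 3 consonants (> 2).
This is a violation of constraint 4: "A coda contains at most 2 consonants."
The remaining constraints (1, 2, 3, 5) are satisfied.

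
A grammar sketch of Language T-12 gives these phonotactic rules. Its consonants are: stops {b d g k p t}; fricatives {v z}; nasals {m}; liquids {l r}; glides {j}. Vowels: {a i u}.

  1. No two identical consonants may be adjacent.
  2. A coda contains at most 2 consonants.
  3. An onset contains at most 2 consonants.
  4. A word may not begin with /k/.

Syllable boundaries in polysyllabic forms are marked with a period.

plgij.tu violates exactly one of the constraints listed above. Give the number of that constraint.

3

plgij.tu: syllable 1 onset /plg/ has 3 consonants (> 2).
This is a violation of constraint 3: "An onset contains at most 2 consonants."
The remaining constraints (1, 2, 4) are satisfied.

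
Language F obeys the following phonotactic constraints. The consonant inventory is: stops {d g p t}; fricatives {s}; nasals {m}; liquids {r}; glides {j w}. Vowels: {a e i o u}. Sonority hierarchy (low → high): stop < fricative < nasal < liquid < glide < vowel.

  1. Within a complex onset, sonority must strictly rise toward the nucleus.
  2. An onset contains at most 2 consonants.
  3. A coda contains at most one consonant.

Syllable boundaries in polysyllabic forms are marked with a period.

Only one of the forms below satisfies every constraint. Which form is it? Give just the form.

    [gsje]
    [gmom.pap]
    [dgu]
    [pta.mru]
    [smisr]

[gsje] — violates constraint 2: syllable 1 onset /gsj/ has 3 consonants (> 2) → phonotactically illegal
[gmom.pap] — σ1 onset /gm/ (1→3 rises), coda /m/ ok; σ2 onset /p/, coda /p/ ok → phonotactically legal
[dgu] — violates constraint 1: syllable 1 onset /dg/: /d/ (stop, 1) → /g/ (stop, 1) does not rise → phonotactically illegal
[pta.mru] — violates constraint 1: syllable 1 onset /pt/: /p/ (stop, 1) → /t/ (stop, 1) does not rise → phonotactically illegal
[smisr] — violates constraint 3: syllable 1 coda /sr/ has 2 consonants (> 1) → phonotactically illegal

[gmom.pap]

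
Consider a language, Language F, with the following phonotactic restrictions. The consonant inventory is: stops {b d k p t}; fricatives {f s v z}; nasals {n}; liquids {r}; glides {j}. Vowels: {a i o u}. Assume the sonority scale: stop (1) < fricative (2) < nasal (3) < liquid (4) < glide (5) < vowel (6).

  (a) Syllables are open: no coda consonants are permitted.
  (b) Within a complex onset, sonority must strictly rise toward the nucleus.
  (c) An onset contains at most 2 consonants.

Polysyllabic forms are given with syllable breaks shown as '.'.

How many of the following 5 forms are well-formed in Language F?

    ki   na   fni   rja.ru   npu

4

ki — σ1 onset /k/, coda /∅/ ok → well-formed
na — σ1 onset /n/, coda /∅/ ok → well-formed
fni — σ1 onset /fn/ (2→3 rises), coda /∅/ ok → well-formed
rja.ru — σ1 onset /rj/ (4→5 rises), coda /∅/ ok; σ2 onset /r/, coda /∅/ ok → well-formed
npu — violates constraint (b): syllable 1 onset /np/: /n/ (nasal, 3) → /p/ (stop, 1) does not rise → ill-formed
Well-formed: ki, na, fni, rja.ru → 4.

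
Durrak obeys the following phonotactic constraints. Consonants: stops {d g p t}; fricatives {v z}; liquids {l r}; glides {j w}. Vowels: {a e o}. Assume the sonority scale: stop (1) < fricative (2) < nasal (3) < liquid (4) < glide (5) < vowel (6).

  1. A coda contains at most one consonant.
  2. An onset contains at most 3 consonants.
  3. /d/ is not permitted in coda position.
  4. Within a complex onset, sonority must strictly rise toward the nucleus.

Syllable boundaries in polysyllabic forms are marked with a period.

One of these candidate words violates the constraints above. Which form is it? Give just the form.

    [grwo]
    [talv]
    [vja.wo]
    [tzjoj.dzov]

[talv]

[grwo] — σ1 onset /grw/ (1→4→5 rises), coda /∅/ ok → phonotactically legal
[talv] — violates constraint 1: syllable 1 coda /lv/ has 2 consonants (> 1) → phonotactically illegal
[vja.wo] — σ1 onset /vj/ (2→5 rises), coda /∅/ ok; σ2 onset /w/, coda /∅/ ok → phonotactically legal
[tzjoj.dzov] — σ1 onset /tzj/ (1→2→5 rises), coda /j/ ok; σ2 onset /dz/ (1→2 rises), coda /v/ ok → phonotactically legal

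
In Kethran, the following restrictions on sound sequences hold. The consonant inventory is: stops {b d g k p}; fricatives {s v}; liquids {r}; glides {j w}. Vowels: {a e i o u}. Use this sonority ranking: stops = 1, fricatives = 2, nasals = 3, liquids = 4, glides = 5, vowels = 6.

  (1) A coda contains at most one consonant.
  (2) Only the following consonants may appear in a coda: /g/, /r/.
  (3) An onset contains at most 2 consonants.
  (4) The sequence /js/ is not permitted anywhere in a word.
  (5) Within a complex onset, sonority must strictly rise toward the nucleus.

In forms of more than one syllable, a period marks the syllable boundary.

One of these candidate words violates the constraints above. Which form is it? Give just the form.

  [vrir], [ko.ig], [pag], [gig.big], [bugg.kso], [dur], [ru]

[bugg.kso]

[vrir] — σ1 onset /vr/ (2→4 rises), coda /r/ ok → well-formed
[ko.ig] — σ1 onset /k/, coda /∅/ ok; σ2 onset /∅/, coda /g/ ok → well-formed
[pag] — σ1 onset /p/, coda /g/ ok → well-formed
[gig.big] — σ1 onset /g/, coda /g/ ok; σ2 onset /b/, coda /g/ ok → well-formed
[bugg.kso] — violates constraint 1: syllable 1 coda /gg/ has 2 consonants (> 1) → ill-formed
[dur] — σ1 onset /d/, coda /r/ ok → well-formed
[ru] — σ1 onset /r/, coda /∅/ ok → well-formed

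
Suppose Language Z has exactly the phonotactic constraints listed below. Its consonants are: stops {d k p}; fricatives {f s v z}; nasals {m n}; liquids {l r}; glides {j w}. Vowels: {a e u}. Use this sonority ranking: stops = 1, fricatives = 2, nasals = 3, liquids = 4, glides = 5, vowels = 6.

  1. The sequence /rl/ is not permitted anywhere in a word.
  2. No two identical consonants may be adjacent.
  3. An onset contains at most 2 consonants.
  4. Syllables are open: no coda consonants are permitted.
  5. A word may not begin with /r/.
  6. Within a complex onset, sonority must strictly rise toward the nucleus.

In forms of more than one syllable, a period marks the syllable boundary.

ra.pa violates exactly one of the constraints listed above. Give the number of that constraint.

5

ra.pa: word begins with /r/.
This is a violation of constraint 5: "A word may not begin with /r/."
The remaining constraints (1, 2, 3, 4, 6) are satisfied.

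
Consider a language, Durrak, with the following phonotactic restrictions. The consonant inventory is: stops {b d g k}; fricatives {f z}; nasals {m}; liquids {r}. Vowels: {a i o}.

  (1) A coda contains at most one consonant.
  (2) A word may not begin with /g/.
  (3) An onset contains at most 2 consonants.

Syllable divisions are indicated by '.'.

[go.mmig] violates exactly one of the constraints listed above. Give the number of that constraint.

2

[go.mmig]: word begins with /g/.
This is a violation of constraint 2: "A word may not begin with /g/."
The remaining constraints (1, 3) are satisfied.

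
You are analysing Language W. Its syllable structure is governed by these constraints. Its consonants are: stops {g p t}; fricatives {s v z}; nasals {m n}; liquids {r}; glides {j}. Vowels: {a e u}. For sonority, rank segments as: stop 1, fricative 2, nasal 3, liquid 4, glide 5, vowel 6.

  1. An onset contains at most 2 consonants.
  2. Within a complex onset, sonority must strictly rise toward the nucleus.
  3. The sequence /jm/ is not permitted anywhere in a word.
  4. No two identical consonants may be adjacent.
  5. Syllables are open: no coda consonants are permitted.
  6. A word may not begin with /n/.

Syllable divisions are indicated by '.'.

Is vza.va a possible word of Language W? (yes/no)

no

vza.va — violates constraint 2: syllable 1 onset /vz/: /v/ (fricative, 2) → /z/ (fricative, 2) does not rise → ill-formed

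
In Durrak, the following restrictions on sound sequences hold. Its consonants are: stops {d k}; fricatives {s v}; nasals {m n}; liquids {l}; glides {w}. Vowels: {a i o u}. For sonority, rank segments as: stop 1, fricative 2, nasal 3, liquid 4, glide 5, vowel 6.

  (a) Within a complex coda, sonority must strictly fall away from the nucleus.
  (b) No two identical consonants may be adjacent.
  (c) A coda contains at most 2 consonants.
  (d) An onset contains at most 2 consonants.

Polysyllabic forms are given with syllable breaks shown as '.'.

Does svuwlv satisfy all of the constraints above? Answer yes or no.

svuwlv — violates constraint (c): syllable 1 coda /wlv/ has 3 consonants (> 2) → illicit

no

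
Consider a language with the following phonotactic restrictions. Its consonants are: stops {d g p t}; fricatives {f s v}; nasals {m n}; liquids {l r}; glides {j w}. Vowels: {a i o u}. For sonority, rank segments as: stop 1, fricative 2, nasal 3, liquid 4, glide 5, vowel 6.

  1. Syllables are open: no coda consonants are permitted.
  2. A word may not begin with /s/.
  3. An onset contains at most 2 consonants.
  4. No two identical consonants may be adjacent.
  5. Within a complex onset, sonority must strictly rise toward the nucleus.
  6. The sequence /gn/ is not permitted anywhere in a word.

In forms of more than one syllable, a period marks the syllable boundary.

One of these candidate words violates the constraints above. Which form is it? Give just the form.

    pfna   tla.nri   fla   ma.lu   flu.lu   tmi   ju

pfna — violates constraint 3: syllable 1 onset /pfn/ has 3 consonants (> 2) → illicit
tla.nri — σ1 onset /tl/ (1→4 rises), coda /∅/ ok; σ2 onset /nr/ (3→4 rises), coda /∅/ ok → licit
fla — σ1 onset /fl/ (2→4 rises), coda /∅/ ok → licit
ma.lu — σ1 onset /m/, coda /∅/ ok; σ2 onset /l/, coda /∅/ ok → licit
flu.lu — σ1 onset /fl/ (2→4 rises), coda /∅/ ok; σ2 onset /l/, coda /∅/ ok → licit
tmi — σ1 onset /tm/ (1→3 rises), coda /∅/ ok → licit
ju — σ1 onset /j/, coda /∅/ ok → licit

pfna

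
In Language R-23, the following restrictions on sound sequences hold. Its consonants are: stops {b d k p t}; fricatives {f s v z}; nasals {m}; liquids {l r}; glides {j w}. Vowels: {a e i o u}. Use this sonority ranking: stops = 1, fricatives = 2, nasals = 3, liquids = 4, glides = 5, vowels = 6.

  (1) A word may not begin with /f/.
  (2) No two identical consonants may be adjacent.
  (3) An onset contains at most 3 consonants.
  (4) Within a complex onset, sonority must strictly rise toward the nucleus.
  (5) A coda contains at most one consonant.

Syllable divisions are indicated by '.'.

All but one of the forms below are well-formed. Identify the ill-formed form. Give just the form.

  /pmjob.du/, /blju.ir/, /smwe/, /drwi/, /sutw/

/sutw/

/pmjob.du/ — σ1 onset /pmj/ (1→3→5 rises), coda /b/ ok; σ2 onset /d/, coda /∅/ ok → well-formed
/blju.ir/ — σ1 onset /blj/ (1→4→5 rises), coda /∅/ ok; σ2 onset /∅/, coda /r/ ok → well-formed
/smwe/ — σ1 onset /smw/ (2→3→5 rises), coda /∅/ ok → well-formed
/drwi/ — σ1 onset /drw/ (1→4→5 rises), coda /∅/ ok → well-formed
/sutw/ — violates constraint 5: syllable 1 coda /tw/ has 2 consonants (> 1) → ill-formed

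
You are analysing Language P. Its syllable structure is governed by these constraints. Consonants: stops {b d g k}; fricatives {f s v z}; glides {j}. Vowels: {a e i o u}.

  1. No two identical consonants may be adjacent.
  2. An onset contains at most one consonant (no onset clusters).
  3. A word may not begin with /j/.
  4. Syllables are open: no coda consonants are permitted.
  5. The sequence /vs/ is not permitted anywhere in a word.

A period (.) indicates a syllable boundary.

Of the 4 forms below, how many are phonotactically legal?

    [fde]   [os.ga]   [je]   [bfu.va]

[fde] — violates constraint 2: syllable 1 onset /fd/ has 2 consonants (> 1) → phonotactically illegal
[os.ga] — violates constraint 4: syllable 1 coda /s/ has 1 consonant (> 0) → phonotactically illegal
[je] — violates constraint 3: word begins with /j/ → phonotactically illegal
[bfu.va] — violates constraint 2: syllable 1 onset /bf/ has 2 consonants (> 1) → phonotactically illegal
No form is phonotactically legal → 0.

0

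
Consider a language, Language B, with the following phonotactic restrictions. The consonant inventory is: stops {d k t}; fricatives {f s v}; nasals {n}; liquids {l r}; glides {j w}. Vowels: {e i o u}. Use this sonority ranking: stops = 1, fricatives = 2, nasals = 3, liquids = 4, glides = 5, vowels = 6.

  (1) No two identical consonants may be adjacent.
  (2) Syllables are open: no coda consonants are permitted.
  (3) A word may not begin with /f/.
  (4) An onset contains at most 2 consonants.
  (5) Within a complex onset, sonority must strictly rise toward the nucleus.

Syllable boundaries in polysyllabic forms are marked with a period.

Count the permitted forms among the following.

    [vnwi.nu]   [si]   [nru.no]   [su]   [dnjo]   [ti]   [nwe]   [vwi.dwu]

[vnwi.nu] — violates constraint 4: syllable 1 onset /vnw/ has 3 consonants (> 2) → not permitted
[si] — σ1 onset /s/, coda /∅/ ok → permitted
[nru.no] — σ1 onset /nr/ (3→4 rises), coda /∅/ ok; σ2 onset /n/, coda /∅/ ok → permitted
[su] — σ1 onset /s/, coda /∅/ ok → permitted
[dnjo] — violates constraint 4: syllable 1 onset /dnj/ has 3 consonants (> 2) → not permitted
[ti] — σ1 onset /t/, coda /∅/ ok → permitted
[nwe] — σ1 onset /nw/ (3→5 rises), coda /∅/ ok → permitted
[vwi.dwu] — σ1 onset /vw/ (2→5 rises), coda /∅/ ok; σ2 onset /dw/ (1→5 rises), coda /∅/ ok → permitted
Permitted: [si], [nru.no], [su], [ti], [nwe], [vwi.dwu] → 6.

6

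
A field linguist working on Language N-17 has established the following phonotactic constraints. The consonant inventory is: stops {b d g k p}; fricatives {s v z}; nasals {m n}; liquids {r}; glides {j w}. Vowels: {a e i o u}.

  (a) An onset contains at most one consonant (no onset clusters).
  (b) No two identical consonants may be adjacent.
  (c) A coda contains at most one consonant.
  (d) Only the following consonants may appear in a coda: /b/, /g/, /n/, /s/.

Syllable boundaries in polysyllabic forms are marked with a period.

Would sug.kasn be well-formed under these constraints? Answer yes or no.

sug.kasn — violates constraint (c): syllable 2 coda /sn/ has 2 consonants (> 1) → ill-formed

no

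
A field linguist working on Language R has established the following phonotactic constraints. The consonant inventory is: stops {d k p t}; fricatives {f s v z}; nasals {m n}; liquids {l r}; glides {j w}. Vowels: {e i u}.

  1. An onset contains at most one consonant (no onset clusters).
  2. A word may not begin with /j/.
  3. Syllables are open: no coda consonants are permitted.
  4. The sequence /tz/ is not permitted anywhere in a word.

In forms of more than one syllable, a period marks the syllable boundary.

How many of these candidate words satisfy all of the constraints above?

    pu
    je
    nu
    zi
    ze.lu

pu — σ1 onset /p/, coda /∅/ ok → phonotactically legal
je — violates constraint 2: word begins with /j/ → phonotactically illegal
nu — σ1 onset /n/, coda /∅/ ok → phonotactically legal
zi — σ1 onset /z/, coda /∅/ ok → phonotactically legal
ze.lu — σ1 onset /z/, coda /∅/ ok; σ2 onset /l/, coda /∅/ ok → phonotactically legal
Phonotactically legal: pu, nu, zi, ze.lu → 4.

4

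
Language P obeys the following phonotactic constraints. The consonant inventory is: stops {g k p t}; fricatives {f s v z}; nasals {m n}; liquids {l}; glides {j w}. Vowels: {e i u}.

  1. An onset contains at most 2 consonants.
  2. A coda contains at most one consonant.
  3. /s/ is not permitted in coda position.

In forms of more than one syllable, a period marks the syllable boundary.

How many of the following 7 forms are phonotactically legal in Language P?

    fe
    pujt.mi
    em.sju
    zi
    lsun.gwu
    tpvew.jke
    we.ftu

5

fe — σ1 onset /f/, coda /∅/ ok → phonotactically legal
pujt.mi — violates constraint 2: syllable 1 coda /jt/ has 2 consonants (> 1) → phonotactically illegal
em.sju — σ1 onset /∅/, coda /m/ ok; σ2 onset /sj/ (2C), coda /∅/ ok → phonotactically legal
zi — σ1 onset /z/, coda /∅/ ok → phonotactically legal
lsun.gwu — σ1 onset /ls/ (2C), coda /n/ ok; σ2 onset /gw/ (2C), coda /∅/ ok → phonotactically legal
tpvew.jke — violates constraint 1: syllable 1 onset /tpv/ has 3 consonants (> 2) → phonotactically illegal
we.ftu — σ1 onset /w/, coda /∅/ ok; σ2 onset /ft/ (2C), coda /∅/ ok → phonotactically legal
Phonotactically legal: fe, em.sju, zi, lsun.gwu, we.ftu → 5.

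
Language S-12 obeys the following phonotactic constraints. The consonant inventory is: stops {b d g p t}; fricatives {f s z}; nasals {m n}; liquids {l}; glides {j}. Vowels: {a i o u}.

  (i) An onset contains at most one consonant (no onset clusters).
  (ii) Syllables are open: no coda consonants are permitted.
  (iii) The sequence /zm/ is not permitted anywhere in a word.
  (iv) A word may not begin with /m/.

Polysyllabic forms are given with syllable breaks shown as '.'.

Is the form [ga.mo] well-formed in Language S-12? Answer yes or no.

yes

[ga.mo] — σ1 onset /g/, coda /∅/ ok; σ2 onset /m/, coda /∅/ ok → well-formed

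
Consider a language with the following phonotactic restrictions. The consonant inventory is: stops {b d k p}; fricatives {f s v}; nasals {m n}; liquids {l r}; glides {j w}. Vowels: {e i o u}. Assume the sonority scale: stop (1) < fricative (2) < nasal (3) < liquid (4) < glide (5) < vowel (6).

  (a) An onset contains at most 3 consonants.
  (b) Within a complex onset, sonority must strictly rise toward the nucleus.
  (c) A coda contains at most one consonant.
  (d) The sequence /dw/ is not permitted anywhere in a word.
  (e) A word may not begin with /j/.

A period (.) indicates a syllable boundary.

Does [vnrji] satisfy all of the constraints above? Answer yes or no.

[vnrji] — violates constraint (a): syllable 1 onset /vnrj/ has 4 consonants (> 3) → ill-formed

no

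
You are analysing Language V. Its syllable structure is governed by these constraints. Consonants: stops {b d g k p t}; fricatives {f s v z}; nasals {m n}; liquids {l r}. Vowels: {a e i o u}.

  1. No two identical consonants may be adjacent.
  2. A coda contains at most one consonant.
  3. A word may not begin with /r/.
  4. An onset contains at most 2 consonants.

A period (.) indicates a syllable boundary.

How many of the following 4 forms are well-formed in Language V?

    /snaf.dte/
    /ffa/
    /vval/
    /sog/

/snaf.dte/ — σ1 onset /sn/ (2C), coda /f/ ok; σ2 onset /dt/ (2C), coda /∅/ ok → well-formed
/ffa/ — violates constraint 1: adjacent identical consonants /ff/ → ill-formed
/vval/ — violates constraint 1: adjacent identical consonants /vv/ → ill-formed
/sog/ — σ1 onset /s/, coda /g/ ok → well-formed
Well-formed: /snaf.dte/, /sog/ → 2.

2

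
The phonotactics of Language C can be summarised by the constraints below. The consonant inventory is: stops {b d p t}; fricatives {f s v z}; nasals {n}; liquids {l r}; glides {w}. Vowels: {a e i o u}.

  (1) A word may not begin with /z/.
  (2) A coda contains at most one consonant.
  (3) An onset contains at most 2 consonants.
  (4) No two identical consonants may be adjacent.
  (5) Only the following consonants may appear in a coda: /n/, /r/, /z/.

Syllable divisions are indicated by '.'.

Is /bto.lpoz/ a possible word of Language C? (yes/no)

yes

/bto.lpoz/ — σ1 onset /bt/ (2C), coda /∅/ ok; σ2 onset /lp/ (2C), coda /z/ ok → phonotactically legal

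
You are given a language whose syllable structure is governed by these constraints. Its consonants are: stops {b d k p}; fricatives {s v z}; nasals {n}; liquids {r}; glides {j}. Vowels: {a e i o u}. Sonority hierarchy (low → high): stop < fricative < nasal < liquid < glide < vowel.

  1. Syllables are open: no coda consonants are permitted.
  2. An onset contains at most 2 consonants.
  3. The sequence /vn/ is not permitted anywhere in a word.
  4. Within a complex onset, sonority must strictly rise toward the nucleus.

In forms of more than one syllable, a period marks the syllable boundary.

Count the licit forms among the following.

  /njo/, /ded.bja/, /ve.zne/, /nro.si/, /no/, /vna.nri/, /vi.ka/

/njo/ — σ1 onset /nj/ (3→5 rises), coda /∅/ ok → licit
/ded.bja/ — violates constraint 1: syllable 1 coda /d/ has 1 consonant (> 0) → illicit
/ve.zne/ — σ1 onset /v/, coda /∅/ ok; σ2 onset /zn/ (2→3 rises), coda /∅/ ok → licit
/nro.si/ — σ1 onset /nr/ (3→4 rises), coda /∅/ ok; σ2 onset /s/, coda /∅/ ok → licit
/no/ — σ1 onset /n/, coda /∅/ ok → licit
/vna.nri/ — violates constraint 3: contains banned sequence /vn/ → illicit
/vi.ka/ — σ1 onset /v/, coda /∅/ ok; σ2 onset /k/, coda /∅/ ok → licit
Licit: /njo/, /ve.zne/, /nro.si/, /no/, /vi.ka/ → 5.

5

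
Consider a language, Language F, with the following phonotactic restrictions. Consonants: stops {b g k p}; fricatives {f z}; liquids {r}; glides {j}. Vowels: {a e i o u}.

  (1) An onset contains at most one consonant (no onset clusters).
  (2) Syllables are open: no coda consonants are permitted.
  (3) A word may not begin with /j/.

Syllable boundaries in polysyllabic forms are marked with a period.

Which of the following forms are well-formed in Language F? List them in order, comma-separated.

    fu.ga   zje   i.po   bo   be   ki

fu.ga, i.po, bo, be, ki

fu.ga — σ1 onset /f/, coda /∅/ ok; σ2 onset /g/, coda /∅/ ok → well-formed
zje — violates constraint 1: syllable 1 onset /zj/ has 2 consonants (> 1) → ill-formed
i.po — σ1 onset /∅/, coda /∅/ ok; σ2 onset /p/, coda /∅/ ok → well-formed
bo — σ1 onset /b/, coda /∅/ ok → well-formed
be — σ1 onset /b/, coda /∅/ ok → well-formed
ki — σ1 onset /k/, coda /∅/ ok → well-formed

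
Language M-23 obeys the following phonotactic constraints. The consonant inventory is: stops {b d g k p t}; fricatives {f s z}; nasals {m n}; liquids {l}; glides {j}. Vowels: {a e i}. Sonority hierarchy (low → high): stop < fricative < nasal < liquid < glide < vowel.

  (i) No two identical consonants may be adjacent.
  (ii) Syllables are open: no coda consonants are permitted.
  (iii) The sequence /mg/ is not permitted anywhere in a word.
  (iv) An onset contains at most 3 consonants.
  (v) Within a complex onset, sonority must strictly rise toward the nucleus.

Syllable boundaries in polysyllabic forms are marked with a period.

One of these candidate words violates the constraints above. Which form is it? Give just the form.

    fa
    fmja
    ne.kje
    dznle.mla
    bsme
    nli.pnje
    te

dznle.mla

fa — σ1 onset /f/, coda /∅/ ok → licit
fmja — σ1 onset /fmj/ (2→3→5 rises), coda /∅/ ok → licit
ne.kje — σ1 onset /n/, coda /∅/ ok; σ2 onset /kj/ (1→5 rises), coda /∅/ ok → licit
dznle.mla — violates constraint (iv): syllable 1 onset /dznl/ has 4 consonants (> 3) → illicit
bsme — σ1 onset /bsm/ (1→2→3 rises), coda /∅/ ok → licit
nli.pnje — σ1 onset /nl/ (3→4 rises), coda /∅/ ok; σ2 onset /pnj/ (1→3→5 rises), coda /∅/ ok → licit
te — σ1 onset /t/, coda /∅/ ok → licit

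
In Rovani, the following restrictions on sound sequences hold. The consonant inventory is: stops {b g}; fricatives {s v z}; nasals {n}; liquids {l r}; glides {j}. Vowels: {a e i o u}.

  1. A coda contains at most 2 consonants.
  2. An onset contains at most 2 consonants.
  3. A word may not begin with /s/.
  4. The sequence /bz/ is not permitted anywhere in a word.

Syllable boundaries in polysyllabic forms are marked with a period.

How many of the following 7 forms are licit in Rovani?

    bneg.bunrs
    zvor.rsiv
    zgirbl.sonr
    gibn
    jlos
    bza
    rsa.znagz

bneg.bunrs — violates constraint 1: syllable 2 coda /nrs/ has 3 consonants (> 2) → illicit
zvor.rsiv — σ1 onset /zv/ (2C), coda /r/ ok; σ2 onset /rs/ (2C), coda /v/ ok → licit
zgirbl.sonr — violates constraint 1: syllable 1 coda /rbl/ has 3 consonants (> 2) → illicit
gibn — σ1 onset /g/, coda /bn/ (2C) ok → licit
jlos — σ1 onset /jl/ (2C), coda /s/ ok → licit
bza — violates constraint 4: contains banned sequence /bz/ → illicit
rsa.znagz — σ1 onset /rs/ (2C), coda /∅/ ok; σ2 onset /zn/ (2C), coda /gz/ (2C) ok → licit
Licit: zvor.rsiv, gibn, jlos, rsa.znagz → 4.

4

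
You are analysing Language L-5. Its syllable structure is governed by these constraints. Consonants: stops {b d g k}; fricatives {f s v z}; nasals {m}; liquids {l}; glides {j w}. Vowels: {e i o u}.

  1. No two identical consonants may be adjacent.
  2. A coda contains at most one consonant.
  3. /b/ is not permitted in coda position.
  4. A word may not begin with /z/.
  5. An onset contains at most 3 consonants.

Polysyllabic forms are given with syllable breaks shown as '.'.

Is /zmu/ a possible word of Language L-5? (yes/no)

no

/zmu/ — violates constraint 4: word begins with /z/ → illicit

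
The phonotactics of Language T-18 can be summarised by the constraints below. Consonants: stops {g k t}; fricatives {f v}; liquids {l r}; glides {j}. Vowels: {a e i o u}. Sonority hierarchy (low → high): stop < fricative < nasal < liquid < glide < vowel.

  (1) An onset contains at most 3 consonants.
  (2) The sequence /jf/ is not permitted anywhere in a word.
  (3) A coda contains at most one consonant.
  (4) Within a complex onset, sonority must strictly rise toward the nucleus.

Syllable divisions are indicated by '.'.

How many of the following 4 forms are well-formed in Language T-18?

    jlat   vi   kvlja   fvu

1

jlat — violates constraint 4: syllable 1 onset /jl/: /j/ (glide, 5) → /l/ (liquid, 4) does not rise → ill-formed
vi — σ1 onset /v/, coda /∅/ ok → well-formed
kvlja — violates constraint 1: syllable 1 onset /kvlj/ has 4 consonants (> 3) → ill-formed
fvu — violates constraint 4: syllable 1 onset /fv/: /f/ (fricative, 2) → /v/ (fricative, 2) does not rise → ill-formed
Well-formed: vi → 1.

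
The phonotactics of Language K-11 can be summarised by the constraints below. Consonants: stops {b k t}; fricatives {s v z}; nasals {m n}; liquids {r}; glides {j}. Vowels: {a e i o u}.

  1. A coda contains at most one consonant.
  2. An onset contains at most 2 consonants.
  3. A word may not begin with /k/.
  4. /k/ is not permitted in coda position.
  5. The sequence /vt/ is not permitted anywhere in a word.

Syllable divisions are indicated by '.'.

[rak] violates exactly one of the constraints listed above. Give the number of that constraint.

[rak]: syllable 1 coda contains /k/.
This is a violation of constraint 4: "/k/ is not permitted in coda position."
The remaining constraints (1, 2, 3, 5) are satisfied.

4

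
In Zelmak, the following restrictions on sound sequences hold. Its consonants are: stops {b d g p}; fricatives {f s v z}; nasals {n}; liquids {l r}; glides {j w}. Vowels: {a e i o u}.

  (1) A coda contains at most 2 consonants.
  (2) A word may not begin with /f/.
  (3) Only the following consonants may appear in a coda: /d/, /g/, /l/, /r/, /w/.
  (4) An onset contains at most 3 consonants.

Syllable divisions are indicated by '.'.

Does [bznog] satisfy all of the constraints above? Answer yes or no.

[bznog] — σ1 onset /bzn/ (3C), coda /g/ ok → permitted

yes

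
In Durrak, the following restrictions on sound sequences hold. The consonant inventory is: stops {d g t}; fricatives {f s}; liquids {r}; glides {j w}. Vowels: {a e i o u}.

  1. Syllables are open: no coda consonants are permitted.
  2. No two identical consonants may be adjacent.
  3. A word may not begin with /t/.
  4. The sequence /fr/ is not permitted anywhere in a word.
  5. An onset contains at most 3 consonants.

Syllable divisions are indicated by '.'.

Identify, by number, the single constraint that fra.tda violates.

fra.tda: contains banned sequence /fr/.
This is a violation of constraint 4: "The sequence /fr/ is not permitted anywhere in a word."
The remaining constraints (1, 2, 3, 5) are satisfied.

4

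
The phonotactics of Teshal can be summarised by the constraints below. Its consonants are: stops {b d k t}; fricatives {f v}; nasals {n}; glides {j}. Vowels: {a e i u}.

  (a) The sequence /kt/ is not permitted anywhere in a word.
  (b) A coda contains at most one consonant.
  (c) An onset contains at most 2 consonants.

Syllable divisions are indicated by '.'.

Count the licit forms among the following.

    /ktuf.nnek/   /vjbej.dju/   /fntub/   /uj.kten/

/ktuf.nnek/ — violates constraint (a): contains banned sequence /kt/ → illicit
/vjbej.dju/ — violates constraint (c): syllable 1 onset /vjb/ has 3 consonants (> 2) → illicit
/fntub/ — violates constraint (c): syllable 1 onset /fnt/ has 3 consonants (> 2) → illicit
/uj.kten/ — violates constraint (a): contains banned sequence /kt/ → illicit
No form is licit → 0.

0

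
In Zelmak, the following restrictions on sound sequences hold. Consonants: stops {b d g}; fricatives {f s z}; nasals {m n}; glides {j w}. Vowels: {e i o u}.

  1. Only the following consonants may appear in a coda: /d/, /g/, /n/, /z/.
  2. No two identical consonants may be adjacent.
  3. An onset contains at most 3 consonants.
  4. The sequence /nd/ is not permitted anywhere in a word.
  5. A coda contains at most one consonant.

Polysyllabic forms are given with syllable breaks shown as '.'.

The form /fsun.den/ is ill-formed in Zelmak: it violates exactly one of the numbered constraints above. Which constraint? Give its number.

/fsun.den/: contains banned sequence /nd/.
This is a violation of constraint 4: "The sequence /nd/ is not permitted anywhere in a word."
The remaining constraints (1, 2, 3, 5) are satisfied.

4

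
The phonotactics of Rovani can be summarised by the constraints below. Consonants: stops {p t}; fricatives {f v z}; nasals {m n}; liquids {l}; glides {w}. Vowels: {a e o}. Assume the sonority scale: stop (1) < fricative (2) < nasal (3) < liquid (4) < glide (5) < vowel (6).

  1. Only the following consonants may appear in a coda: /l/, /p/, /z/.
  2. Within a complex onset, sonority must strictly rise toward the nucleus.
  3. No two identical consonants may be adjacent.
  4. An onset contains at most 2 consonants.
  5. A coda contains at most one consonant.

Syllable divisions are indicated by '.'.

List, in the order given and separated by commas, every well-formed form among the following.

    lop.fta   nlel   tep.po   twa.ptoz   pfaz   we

nlel, pfaz, we

lop.fta — violates constraint 2: syllable 2 onset /ft/: /f/ (fricative, 2) → /t/ (stop, 1) does not rise → ill-formed
nlel — σ1 onset /nl/ (3→4 rises), coda /l/ ok → well-formed
tep.po — violates constraint 3: adjacent identical consonants /pp/ → ill-formed
twa.ptoz — violates constraint 2: syllable 2 onset /pt/: /p/ (stop, 1) → /t/ (stop, 1) does not rise → ill-formed
pfaz — σ1 onset /pf/ (1→2 rises), coda /z/ ok → well-formed
we — σ1 onset /w/, coda /∅/ ok → well-formed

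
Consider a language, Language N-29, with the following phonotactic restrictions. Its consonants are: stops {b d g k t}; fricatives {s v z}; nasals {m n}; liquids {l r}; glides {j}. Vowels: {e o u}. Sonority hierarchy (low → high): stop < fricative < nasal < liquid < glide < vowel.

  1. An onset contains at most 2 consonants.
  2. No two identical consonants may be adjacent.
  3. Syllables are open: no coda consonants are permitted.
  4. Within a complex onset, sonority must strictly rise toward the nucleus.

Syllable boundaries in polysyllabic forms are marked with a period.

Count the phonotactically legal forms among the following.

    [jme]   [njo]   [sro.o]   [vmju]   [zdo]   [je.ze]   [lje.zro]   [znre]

4

[jme] — violates constraint 4: syllable 1 onset /jm/: /j/ (glide, 5) → /m/ (nasal, 3) does not rise → phonotactically illegal
[njo] — σ1 onset /nj/ (3→5 rises), coda /∅/ ok → phonotactically legal
[sro.o] — σ1 onset /sr/ (2→4 rises), coda /∅/ ok; σ2 onset /∅/, coda /∅/ ok → phonotactically legal
[vmju] — violates constraint 1: syllable 1 onset /vmj/ has 3 consonants (> 2) → phonotactically illegal
[zdo] — violates constraint 4: syllable 1 onset /zd/: /z/ (fricative, 2) → /d/ (stop, 1) does not rise → phonotactically illegal
[je.ze] — σ1 onset /j/, coda /∅/ ok; σ2 onset /z/, coda /∅/ ok → phonotactically legal
[lje.zro] — σ1 onset /lj/ (4→5 rises), coda /∅/ ok; σ2 onset /zr/ (2→4 rises), coda /∅/ ok → phonotactically legal
[znre] — violates constraint 1: syllable 1 onset /znr/ has 3 consonants (> 2) → phonotactically illegal
Phonotactically legal: [njo], [sro.o], [je.ze], [lje.zro] → 4.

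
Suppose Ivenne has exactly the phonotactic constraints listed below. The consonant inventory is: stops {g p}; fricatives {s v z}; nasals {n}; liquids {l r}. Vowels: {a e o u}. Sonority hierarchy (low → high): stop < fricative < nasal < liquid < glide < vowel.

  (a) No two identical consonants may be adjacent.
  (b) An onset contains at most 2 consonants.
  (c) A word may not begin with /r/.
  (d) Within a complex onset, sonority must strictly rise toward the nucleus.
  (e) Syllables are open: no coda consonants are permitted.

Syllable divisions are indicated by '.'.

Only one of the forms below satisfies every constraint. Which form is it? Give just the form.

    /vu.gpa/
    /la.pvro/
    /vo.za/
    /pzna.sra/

/vo.za/

/vu.gpa/ — violates constraint (d): syllable 2 onset /gp/: /g/ (stop, 1) → /p/ (stop, 1) does not rise → phonotactically illegal
/la.pvro/ — violates constraint (b): syllable 2 onset /pvr/ has 3 consonants (> 2) → phonotactically illegal
/vo.za/ — σ1 onset /v/, coda /∅/ ok; σ2 onset /z/, coda /∅/ ok → phonotactically legal
/pzna.sra/ — violates constraint (b): syllable 1 onset /pzn/ has 3 consonants (> 2) → phonotactically illegal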